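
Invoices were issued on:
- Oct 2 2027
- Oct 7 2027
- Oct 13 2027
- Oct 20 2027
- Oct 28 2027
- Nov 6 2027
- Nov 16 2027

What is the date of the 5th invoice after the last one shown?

Jan 20 2028

Gaps: 5, 6, 7, 8, 9, 10 days — each gap is 1 larger than the previous one.
Next gap: 11 days. Nov 16 2027 + 11 days = Nov 27 2027.
Next gap: 12 days. Nov 27 2027 + 12 days = Dec 9 2027.
Next gap: 13 days. Dec 9 2027 + 13 days = Dec 22 2027.
Next gap: 14 days. Dec 22 2027 + 14 days = Jan 5 2028.
Next gap: 15 days. Jan 5 2028 + 15 days = Jan 20 2028.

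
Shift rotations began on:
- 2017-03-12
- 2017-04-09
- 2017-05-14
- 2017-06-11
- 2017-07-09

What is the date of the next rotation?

2017-08-13

These are Sundays at 28- or 35-day spacing (28, 35, 28, 28).
The pattern: 2nd Sunday of the month.
2nd Sunday of August 2017: 2017-08-13.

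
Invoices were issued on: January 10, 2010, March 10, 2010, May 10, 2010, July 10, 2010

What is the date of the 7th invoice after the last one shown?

September 10, 2011

The day-of-month is always 10 (59, 61, 61 days between events).
So this recurs on the 10th of every 2 months.
Next: September 2010 → September 10, 2010.
November 2010: November 10, 2010.
Next: January 2011 → January 10, 2011.
March 2011: March 10, 2011.
May 2011: May 10, 2011.
Next: July 2011 → July 10, 2011.
September 2011: September 10, 2011.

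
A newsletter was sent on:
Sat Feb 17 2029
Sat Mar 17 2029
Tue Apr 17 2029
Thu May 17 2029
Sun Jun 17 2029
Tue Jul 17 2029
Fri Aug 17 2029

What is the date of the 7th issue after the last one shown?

Each date is the 17th; the gaps (28, 31, 30, 31, 30, 31) track the month lengths.
The rule is the 17th of each month.
September 2029: Mon Sep 17 2029.
October 2029: Wed Oct 17 2029.
November 2029: Sat Nov 17 2029.
December 2029: Mon Dec 17 2029.
Next: January 2030 → Thu Jan 17 2030.
Next: February 2030 → Sun Feb 17 2030.
March 2030: Sun Mar 17 2030.

Sun Mar 17 2030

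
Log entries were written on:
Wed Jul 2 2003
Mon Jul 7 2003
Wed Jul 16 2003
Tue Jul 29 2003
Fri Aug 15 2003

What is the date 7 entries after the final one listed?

Fri Apr 2 2004

Intervals are 5, 9, 13, 17 days — an arithmetic progression with common difference 4.
Next gap: 21 days. Fri Aug 15 2003 + 21 days = Fri Sep 5 2003.
Next gap: 25 days. Fri Sep 5 2003 + 25 days = Tue Sep 30 2003.
Next gap: 29 days. Tue Sep 30 2003 + 29 days = Wed Oct 29 2003.
Next gap: 33 days. Wed Oct 29 2003 + 33 days = Mon Dec 1 2003.
Next gap: 37 days. Mon Dec 1 2003 + 37 days = Wed Jan 7 2004.
Next gap: 41 days. Wed Jan 7 2004 + 41 days = Tue Feb 17 2004.
Next gap: 45 days. Tue Feb 17 2004 + 45 days = Fri Apr 2 2004.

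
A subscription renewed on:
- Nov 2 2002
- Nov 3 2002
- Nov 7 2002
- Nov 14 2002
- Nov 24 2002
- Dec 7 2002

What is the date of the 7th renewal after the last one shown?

May 31 2003

Intervals are 1, 4, 7, 10, 13 days — an arithmetic progression with common difference 3.
Next gap: 16 days. Dec 7 2002 + 16 days = Dec 23 2002.
Next gap: 19 days. Dec 23 2002 + 19 days = Jan 11 2003.
Next gap: 22 days. Jan 11 2003 + 22 days = Feb 2 2003.
Next gap: 25 days. Feb 2 2003 + 25 days = Feb 27 2003.
Next gap: 28 days. Feb 27 2003 + 28 days = Mar 27 2003.
Next gap: 31 days. Mar 27 2003 + 31 days = Apr 27 2003.
Next gap: 34 days. Apr 27 2003 + 34 days = May 31 2003.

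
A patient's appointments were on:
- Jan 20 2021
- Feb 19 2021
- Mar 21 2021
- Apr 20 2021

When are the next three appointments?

Every event comes 30 days after the last (30, 30, 30).
Apr 20 2021 + 30 days = May 20 2021.
May 20 2021 + 30 days = Jun 19 2021.
Jun 19 2021 + 30 days = Jul 19 2021.

May 20 2021, Jun 19 2021, Jul 19 2021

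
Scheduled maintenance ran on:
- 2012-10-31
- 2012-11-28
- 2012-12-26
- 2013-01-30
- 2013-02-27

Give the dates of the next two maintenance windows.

All Wednesdays; the gaps (28, 28, 35, 28) vary with month length.
This is the last Wednesday of each month.
March 2013 ends with Wednesday 2013-03-27.
April 2013 ends with Wednesday 2013-04-24.

2013-03-27, 2013-04-24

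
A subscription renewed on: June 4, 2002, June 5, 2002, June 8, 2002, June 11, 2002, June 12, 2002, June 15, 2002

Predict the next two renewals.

Every event lands on a Tuesday or Wednesday or Saturday (gaps cycle 1, 3, 3, 1, 3).
So the schedule is: every Tuesday, Wednesday and Saturday.
The following Tuesday is June 18, 2002.
Next Wednesday: June 19, 2002.

June 18, 2002; June 19, 2002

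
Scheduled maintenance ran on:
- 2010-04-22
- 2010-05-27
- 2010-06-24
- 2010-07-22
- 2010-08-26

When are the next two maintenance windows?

These are Thursdays at 28- or 35-day spacing (35, 28, 28, 35).
The pattern: 4th Thursday of the month.
September 2010 — 4th Thursday is 2010-09-23.
October 2010 — 4th Thursday is 2010-10-28.

2010-09-23, 2010-10-28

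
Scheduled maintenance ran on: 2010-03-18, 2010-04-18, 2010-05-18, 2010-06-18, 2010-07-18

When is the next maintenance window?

2010-08-18

Gaps: 31, 30, 31, 30 days — not constant. Every event is on the 18th of the month.
Pattern: the 18th of each month.
Next: August 2010 → 2010-08-18.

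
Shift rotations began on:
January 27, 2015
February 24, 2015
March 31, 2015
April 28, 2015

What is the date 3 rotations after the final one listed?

These are Tuesdays with 28, 35, 28-day gaps.
Each is the final Tuesday of its month — March 31, 2015 is past the 28th, so '4th Tuesday' doesn't fit.
May 2015 ends with Tuesday May 26, 2015.
June 2015 ends with Tuesday June 30, 2015.
Last Tuesday of July 2015: July 28, 2015.

July 28, 2015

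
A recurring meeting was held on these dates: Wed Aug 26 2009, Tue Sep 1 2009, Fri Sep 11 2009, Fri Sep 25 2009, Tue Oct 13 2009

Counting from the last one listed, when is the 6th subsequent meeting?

Fri Apr 23 2010

Intervals are 6, 10, 14, 18 days — an arithmetic progression with common difference 4.
Next gap: 22 days. Tue Oct 13 2009 + 22 days = Wed Nov 4 2009.
Next gap: 26 days. Wed Nov 4 2009 + 26 days = Mon Nov 30 2009.
Next gap: 30 days. Mon Nov 30 2009 + 30 days = Wed Dec 30 2009.
Next gap: 34 days. Wed Dec 30 2009 + 34 days = Tue Feb 2 2010.
Next gap: 38 days. Tue Feb 2 2010 + 38 days = Fri Mar 12 2010.
Next gap: 42 days. Fri Mar 12 2010 + 42 days = Fri Apr 23 2010.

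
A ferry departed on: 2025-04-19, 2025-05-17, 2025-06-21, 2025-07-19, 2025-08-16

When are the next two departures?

2025-09-20, 2025-10-18

All dates are Saturdays, 28, 35, 28, 28 days apart.
Specifically, the 3rd Saturday of each month.
3rd Saturday of September 2025: 2025-09-20.
October 2025 — 3rd Saturday is 2025-10-18.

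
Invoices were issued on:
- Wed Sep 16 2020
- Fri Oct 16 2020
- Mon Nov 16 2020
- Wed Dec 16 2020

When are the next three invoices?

Sat Jan 16 2021, Tue Feb 16 2021, Tue Mar 16 2021

Each date is the 16th; the gaps (30, 31, 30) track the month lengths.
The rule is the 16th of each month.
January 2021: Sat Jan 16 2021.
Next: February 2021 → Tue Feb 16 2021.
Next: March 2021 → Tue Mar 16 2021.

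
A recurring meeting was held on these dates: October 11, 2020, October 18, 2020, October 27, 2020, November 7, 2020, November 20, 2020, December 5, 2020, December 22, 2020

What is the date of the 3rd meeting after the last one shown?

February 23, 2021

Gaps: 7, 9, 11, 13, 15, 17 days — each gap is 2 larger than the previous one.
Next gap: 19 days. December 22, 2020 + 19 days = January 10, 2021.
Next gap: 21 days. January 10, 2021 + 21 days = January 31, 2021.
Next gap: 23 days. January 31, 2021 + 23 days = February 23, 2021.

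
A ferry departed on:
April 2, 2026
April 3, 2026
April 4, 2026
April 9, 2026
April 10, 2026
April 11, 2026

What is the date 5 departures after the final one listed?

April 24, 2026

Gaps: 1, 1, 5, 1, 1 days — not constant, but cyclic with period 3.
The events fall on every Thursday, Friday and Saturday.
The following Thursday is April 16, 2026.
The following Friday is April 17, 2026.
Next Saturday: April 18, 2026.
The following Thursday is April 23, 2026.
Next Friday: April 24, 2026.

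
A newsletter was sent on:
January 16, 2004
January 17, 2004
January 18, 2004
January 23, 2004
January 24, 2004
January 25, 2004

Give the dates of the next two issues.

January 30, 2004; January 31, 2004

Gaps: 1, 1, 5, 1, 1 days — not constant, but cyclic with period 3.
The events fall on every Friday, Saturday and Sunday.
Next Friday: January 30, 2004.
Next Saturday: January 31, 2004.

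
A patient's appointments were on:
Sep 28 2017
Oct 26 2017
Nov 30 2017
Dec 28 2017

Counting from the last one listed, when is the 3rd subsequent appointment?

Mar 29 2018

Every date is a Thursday; gaps 28, 35, 28 days.
Each is the last Thursday of its month (at least one falls on the 29th or later, ruling out '4th Thursday').
Last Thursday of January 2018: Jan 25 2018.
February 2018 ends with Thursday Feb 22 2018.
March 2018 ends with Thursday Mar 29 2018.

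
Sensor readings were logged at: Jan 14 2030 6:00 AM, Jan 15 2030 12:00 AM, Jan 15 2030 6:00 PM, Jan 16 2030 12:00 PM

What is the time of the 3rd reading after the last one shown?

Gaps: 18, 18, 18 hours — each event is 18 hours after the previous one.
Jan 16 2030 12:00 PM + 18 h = Jan 17 2030 6:00 AM.
Jan 17 2030 6:00 AM + 18 h = Jan 18 2030 12:00 AM.
Jan 18 2030 12:00 AM + 18 h = Jan 18 2030 6:00 PM.

Jan 18 2030 6:00 PM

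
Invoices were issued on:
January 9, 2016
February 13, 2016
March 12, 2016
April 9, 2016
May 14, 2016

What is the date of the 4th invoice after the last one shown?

Gaps: 35, 28, 28, 35 days — a mix of 28 and 35. Every date is a Saturday.
Each is the 2nd Saturday of its month.
June 2016 — 2nd Saturday is June 11, 2016.
July 2016 — 2nd Saturday is July 9, 2016.
2nd Saturday of August 2016: August 13, 2016.
September 2016 — 2nd Saturday is September 10, 2016.

September 10, 2016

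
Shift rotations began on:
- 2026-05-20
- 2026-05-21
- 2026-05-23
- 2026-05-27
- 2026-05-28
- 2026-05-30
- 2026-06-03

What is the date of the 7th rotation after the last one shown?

2026-06-18

Every event lands on a Wednesday or Thursday or Saturday (gaps cycle 1, 2, 4, 1, 2, 4).
So the schedule is: every Wednesday, Thursday and Saturday.
Next Thursday: 2026-06-04.
Next Saturday: 2026-06-06.
The following Wednesday is 2026-06-10.
Next Thursday: 2026-06-11.
The following Saturday is 2026-06-13.
The following Wednesday is 2026-06-17.
Next Thursday: 2026-06-18.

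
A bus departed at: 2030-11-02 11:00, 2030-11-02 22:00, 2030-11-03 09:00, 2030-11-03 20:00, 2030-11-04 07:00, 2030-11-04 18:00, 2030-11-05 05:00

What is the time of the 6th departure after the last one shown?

2030-11-07 23:00

The interval is a steady 11 hours (11, 11, 11, 11, 11, 11).
2030-11-05 05:00 + 11 h = 2030-11-05 16:00.
2030-11-05 16:00 + 11 h = 2030-11-06 03:00.
2030-11-06 03:00 + 11 h = 2030-11-06 14:00.
2030-11-06 14:00 + 11 h = 2030-11-07 01:00.
2030-11-07 01:00 + 11 h = 2030-11-07 12:00.
2030-11-07 12:00 + 11 h = 2030-11-07 23:00.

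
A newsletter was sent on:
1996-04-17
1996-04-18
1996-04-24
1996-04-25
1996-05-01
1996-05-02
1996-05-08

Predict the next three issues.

1996-05-09, 1996-05-15, 1996-05-16

Gaps: 1, 6, 1, 6, 1, 6 days — not constant, but cyclic with period 2.
The events fall on every Wednesday and Thursday.
Next Thursday: 1996-05-09.
The following Wednesday is 1996-05-15.
The following Thursday is 1996-05-16.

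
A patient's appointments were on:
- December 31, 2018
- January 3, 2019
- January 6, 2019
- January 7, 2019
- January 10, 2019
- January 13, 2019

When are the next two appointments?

January 14, 2019; January 17, 2019

The gap pattern 3, 3, 1, 3, 3 repeats every 3 events.
These are the Mondays, Thursdays and Sundays of each week.
Next Monday: January 14, 2019.
The following Thursday is January 17, 2019.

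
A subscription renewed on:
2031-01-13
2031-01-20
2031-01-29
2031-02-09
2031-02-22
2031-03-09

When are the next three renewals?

Gaps: 7, 9, 11, 13, 15 days — each gap is 2 larger than the previous one.
Next gap: 17 days. 2031-03-09 + 17 days = 2031-03-26.
Next gap: 19 days. 2031-03-26 + 19 days = 2031-04-14.
Next gap: 21 days. 2031-04-14 + 21 days = 2031-05-05.

2031-03-26, 2031-04-14, 2031-05-05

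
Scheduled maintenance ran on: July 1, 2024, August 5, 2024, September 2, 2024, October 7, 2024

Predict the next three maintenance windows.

All dates are Mondays, 35, 28, 35 days apart.
Specifically, the 1st Monday of each month.
November 2024 — 1st Monday is November 4, 2024.
1st Monday of December 2024: December 2, 2024.
January 2025 — 1st Monday is January 6, 2025.

November 4, 2024; December 2, 2024; January 6, 2025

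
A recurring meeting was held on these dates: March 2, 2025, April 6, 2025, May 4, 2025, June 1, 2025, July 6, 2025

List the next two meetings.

August 3, 2025; September 7, 2025

All dates are Sundays, 35, 28, 28, 35 days apart.
Specifically, the 1st Sunday of each month.
August 2025 — 1st Sunday is August 3, 2025.
September 2025 — 1st Sunday is September 7, 2025.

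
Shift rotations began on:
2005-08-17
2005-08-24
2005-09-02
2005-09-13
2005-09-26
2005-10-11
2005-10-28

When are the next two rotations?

Intervals are 7, 9, 11, 13, 15, 17 days — an arithmetic progression with common difference 2.
Next gap: 19 days. 2005-10-28 + 19 days = 2005-11-16.
Next gap: 21 days. 2005-11-16 + 21 days = 2005-12-07.

2005-11-16, 2005-12-07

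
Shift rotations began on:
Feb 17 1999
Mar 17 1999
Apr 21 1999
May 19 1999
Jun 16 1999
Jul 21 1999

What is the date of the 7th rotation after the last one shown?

All dates are Wednesdays, 28, 35, 28, 28, 35 days apart.
Specifically, the 3rd Wednesday of each month.
3rd Wednesday of August 1999: Aug 18 1999.
September 1999 — 3rd Wednesday is Sep 15 1999.
3rd Wednesday of October 1999: Oct 20 1999.
November 1999 — 3rd Wednesday is Nov 17 1999.
December 1999 — 3rd Wednesday is Dec 15 1999.
January 2000 — 3rd Wednesday is Jan 19 2000.
February 2000 — 3rd Wednesday is Feb 16 2000.

Feb 16 2000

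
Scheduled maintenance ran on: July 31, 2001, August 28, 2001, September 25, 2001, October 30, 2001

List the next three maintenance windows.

November 27, 2001; December 25, 2001; January 29, 2002

These are Tuesdays with 28, 28, 35-day gaps.
Each is the final Tuesday of its month — July 31, 2001 is past the 28th, so '4th Tuesday' doesn't fit.
November 2001 ends with Tuesday November 27, 2001.
Last Tuesday of December 2001: December 25, 2001.
January 2002 ends with Tuesday January 29, 2002.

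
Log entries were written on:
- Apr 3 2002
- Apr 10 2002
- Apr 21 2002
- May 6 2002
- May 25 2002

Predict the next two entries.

Jun 17 2002, Jul 14 2002

Intervals are 7, 11, 15, 19 days — an arithmetic progression with common difference 4.
Next gap: 23 days. May 25 2002 + 23 days = Jun 17 2002.
Next gap: 27 days. Jun 17 2002 + 27 days = Jul 14 2002.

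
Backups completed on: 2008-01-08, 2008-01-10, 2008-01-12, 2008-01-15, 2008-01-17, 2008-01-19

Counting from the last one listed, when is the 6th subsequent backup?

Gaps: 2, 2, 3, 2, 2 days — not constant, but cyclic with period 3.
The events fall on every Tuesday, Thursday and Saturday.
The following Tuesday is 2008-01-22.
The following Thursday is 2008-01-24.
The following Saturday is 2008-01-26.
Next Tuesday: 2008-01-29.
Next Thursday: 2008-01-31.
Next Saturday: 2008-02-02.

2008-02-02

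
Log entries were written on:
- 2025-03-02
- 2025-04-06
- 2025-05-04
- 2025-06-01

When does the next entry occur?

Gaps: 35, 28, 28 days — a mix of 28 and 35. Every date is a Sunday.
Each is the 1st Sunday of its month.
1st Sunday of July 2025: 2025-07-06.

2025-07-06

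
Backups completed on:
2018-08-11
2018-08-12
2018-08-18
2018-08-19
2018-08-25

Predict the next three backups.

Gaps: 1, 6, 1, 6 days — not constant, but cyclic with period 2.
The events fall on every Saturday and Sunday.
The following Sunday is 2018-08-26.
The following Saturday is 2018-09-01.
The following Sunday is 2018-09-02.

2018-08-26, 2018-09-01, 2018-09-02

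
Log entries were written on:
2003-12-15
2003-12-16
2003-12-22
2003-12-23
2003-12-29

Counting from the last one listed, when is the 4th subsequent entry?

2004-01-12

Gaps: 1, 6, 1, 6 days — not constant, but cyclic with period 2.
The events fall on every Monday and Tuesday.
Next Tuesday: 2003-12-30.
The following Monday is 2004-01-05.
The following Tuesday is 2004-01-06.
Next Monday: 2004-01-12.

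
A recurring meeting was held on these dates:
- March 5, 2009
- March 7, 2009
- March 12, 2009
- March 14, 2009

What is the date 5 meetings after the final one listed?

April 2, 2009

Every event lands on a Thursday or Saturday (gaps cycle 2, 5, 2).
So the schedule is: every Thursday and Saturday.
Next Thursday: March 19, 2009.
Next Saturday: March 21, 2009.
Next Thursday: March 26, 2009.
The following Saturday is March 28, 2009.
Next Thursday: April 2, 2009.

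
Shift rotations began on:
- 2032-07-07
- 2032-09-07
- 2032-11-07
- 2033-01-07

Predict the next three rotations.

2033-03-07, 2033-05-07, 2033-07-07

Gaps: 62, 61, 61 days — not constant. Every event is on the 7th of the month.
Pattern: the 7th of every 2 months.
Next: March 2033 → 2033-03-07.
Next: May 2033 → 2033-05-07.
Next: July 2033 → 2033-07-07.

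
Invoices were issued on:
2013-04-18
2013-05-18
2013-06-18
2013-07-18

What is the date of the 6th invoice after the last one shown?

2014-01-18

Each date is the 18th; the gaps (30, 31, 30) track the month lengths.
The rule is the 18th of each month.
August 2013: 2013-08-18.
September 2013: 2013-09-18.
Next: October 2013 → 2013-10-18.
Next: November 2013 → 2013-11-18.
December 2013: 2013-12-18.
Next: January 2014 → 2014-01-18.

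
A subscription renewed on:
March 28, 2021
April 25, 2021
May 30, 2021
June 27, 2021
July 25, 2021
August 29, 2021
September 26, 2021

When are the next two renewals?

October 31, 2021; November 28, 2021

These are Sundays with 28, 35, 28, 28, 35, 28-day gaps.
Each is the final Sunday of its month — May 30, 2021 is past the 28th, so '4th Sunday' doesn't fit.
Last Sunday of October 2021: October 31, 2021.
November 2021 ends with Sunday November 28, 2021.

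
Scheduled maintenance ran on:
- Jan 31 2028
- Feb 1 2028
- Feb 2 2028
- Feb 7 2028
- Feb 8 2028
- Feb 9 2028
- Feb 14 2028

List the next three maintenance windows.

Feb 15 2028, Feb 16 2028, Feb 21 2028

Every event lands on a Monday or Tuesday or Wednesday (gaps cycle 1, 1, 5, 1, 1, 5).
So the schedule is: every Monday, Tuesday and Wednesday.
Next Tuesday: Feb 15 2028.
Next Wednesday: Feb 16 2028.
Next Monday: Feb 21 2028.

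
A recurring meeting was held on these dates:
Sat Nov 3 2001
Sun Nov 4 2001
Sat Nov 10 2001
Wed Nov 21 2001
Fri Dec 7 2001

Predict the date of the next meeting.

The spacing grows by 5 each time: 1, 6, 11, 16 days.
Next gap: 21 days. Fri Dec 7 2001 + 21 days = Fri Dec 28 2001.

Fri Dec 28 2001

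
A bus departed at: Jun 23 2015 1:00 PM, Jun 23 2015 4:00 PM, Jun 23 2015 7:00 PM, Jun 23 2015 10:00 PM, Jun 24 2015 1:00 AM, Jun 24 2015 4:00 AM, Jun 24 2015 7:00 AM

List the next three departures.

Jun 24 2015 10:00 AM, Jun 24 2015 1:00 PM, Jun 24 2015 4:00 PM

Gaps: 3, 3, 3, 3, 3, 3 hours — each event is 3 hours after the previous one.
Jun 24 2015 7:00 AM + 3 h = Jun 24 2015 10:00 AM.
Jun 24 2015 10:00 AM + 3 h = Jun 24 2015 1:00 PM.
Jun 24 2015 1:00 PM + 3 h = Jun 24 2015 4:00 PM.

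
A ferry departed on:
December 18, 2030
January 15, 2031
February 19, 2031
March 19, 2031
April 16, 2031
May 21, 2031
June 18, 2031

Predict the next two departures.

July 16, 2031; August 20, 2031

These are Wednesdays at 28- or 35-day spacing (28, 35, 28, 28, 35, 28).
The pattern: 3rd Wednesday of the month.
3rd Wednesday of July 2031: July 16, 2031.
August 2031 — 3rd Wednesday is August 20, 2031.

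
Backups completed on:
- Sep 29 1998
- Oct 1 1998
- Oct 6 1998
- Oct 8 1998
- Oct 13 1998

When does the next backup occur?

Oct 15 1998

Gaps: 2, 5, 2, 5 days — not constant, but cyclic with period 2.
The events fall on every Tuesday and Thursday.
Next Thursday: Oct 15 1998.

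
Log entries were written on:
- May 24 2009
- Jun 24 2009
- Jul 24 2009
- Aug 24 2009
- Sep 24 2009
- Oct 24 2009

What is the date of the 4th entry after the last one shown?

The day-of-month is always 24 (31, 30, 31, 31, 30 days between events).
So this recurs on the 24th of each month.
November 2009: Nov 24 2009.
December 2009: Dec 24 2009.
January 2010: Jan 24 2010.
Next: February 2010 → Feb 24 2010.

Feb 24 2010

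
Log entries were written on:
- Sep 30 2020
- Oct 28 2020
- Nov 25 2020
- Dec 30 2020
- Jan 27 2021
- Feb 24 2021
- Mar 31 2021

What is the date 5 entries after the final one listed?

Aug 25 2021

Every date is a Wednesday; gaps 28, 28, 35, 28, 28, 35 days.
Each is the last Wednesday of its month (at least one falls on the 29th or later, ruling out '4th Wednesday').
April 2021 ends with Wednesday Apr 28 2021.
May 2021 ends with Wednesday May 26 2021.
June 2021 ends with Wednesday Jun 30 2021.
Last Wednesday of July 2021: Jul 28 2021.
August 2021 ends with Wednesday Aug 25 2021.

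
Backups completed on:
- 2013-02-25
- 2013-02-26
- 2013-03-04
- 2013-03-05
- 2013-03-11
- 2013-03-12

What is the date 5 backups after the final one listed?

The gap pattern 1, 6, 1, 6, 1 repeats every 2 events.
These are the Mondays and Tuesdays of each week.
Next Monday: 2013-03-18.
The following Tuesday is 2013-03-19.
Next Monday: 2013-03-25.
Next Tuesday: 2013-03-26.
Next Monday: 2013-04-01.

2013-04-01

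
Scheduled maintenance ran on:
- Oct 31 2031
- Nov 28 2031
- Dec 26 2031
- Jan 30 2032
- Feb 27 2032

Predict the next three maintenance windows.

Every date is a Friday; gaps 28, 28, 35, 28 days.
Each is the last Friday of its month (at least one falls on the 29th or later, ruling out '4th Friday').
March 2032 ends with Friday Mar 26 2032.
Last Friday of April 2032: Apr 30 2032.
May 2032 ends with Friday May 28 2032.

Mar 26 2032, Apr 30 2032, May 28 2032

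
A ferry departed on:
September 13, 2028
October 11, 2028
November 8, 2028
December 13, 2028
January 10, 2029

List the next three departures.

All dates are Wednesdays, 28, 28, 35, 28 days apart.
Specifically, the 2nd Wednesday of each month.
February 2029 — 2nd Wednesday is February 14, 2029.
2nd Wednesday of March 2029: March 14, 2029.
2nd Wednesday of April 2029: April 11, 2029.

February 14, 2029; March 14, 2029; April 11, 2029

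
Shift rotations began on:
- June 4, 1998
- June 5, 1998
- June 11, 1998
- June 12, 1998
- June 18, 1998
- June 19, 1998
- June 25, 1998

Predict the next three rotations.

June 26, 1998; July 2, 1998; July 3, 1998

Gaps: 1, 6, 1, 6, 1, 6 days — not constant, but cyclic with period 2.
The events fall on every Thursday and Friday.
Next Friday: June 26, 1998.
Next Thursday: July 2, 1998.
The following Friday is July 3, 1998.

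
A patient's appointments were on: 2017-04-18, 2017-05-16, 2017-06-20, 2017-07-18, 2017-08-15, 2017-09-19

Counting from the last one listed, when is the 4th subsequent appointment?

2018-01-16

Gaps: 28, 35, 28, 28, 35 days — a mix of 28 and 35. Every date is a Tuesday.
Each is the 3rd Tuesday of its month.
October 2017 — 3rd Tuesday is 2017-10-17.
November 2017 — 3rd Tuesday is 2017-11-21.
3rd Tuesday of December 2017: 2017-12-19.
January 2018 — 3rd Tuesday is 2018-01-16.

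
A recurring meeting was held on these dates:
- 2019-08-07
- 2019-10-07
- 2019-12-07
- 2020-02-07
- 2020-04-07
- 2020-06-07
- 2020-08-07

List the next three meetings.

Each date is the 7th; the gaps (61, 61, 62, 60, 61, 61) track the month lengths.
The rule is the 7th of every 2 months.
Next: October 2020 → 2020-10-07.
December 2020: 2020-12-07.
February 2021: 2021-02-07.

2020-10-07, 2020-12-07, 2021-02-07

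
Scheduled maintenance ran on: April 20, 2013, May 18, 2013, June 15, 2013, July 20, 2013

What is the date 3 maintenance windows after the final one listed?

October 19, 2013

Gaps: 28, 28, 35 days — a mix of 28 and 35. Every date is a Saturday.
Each is the 3rd Saturday of its month.
3rd Saturday of August 2013: August 17, 2013.
September 2013 — 3rd Saturday is September 21, 2013.
3rd Saturday of October 2013: October 19, 2013.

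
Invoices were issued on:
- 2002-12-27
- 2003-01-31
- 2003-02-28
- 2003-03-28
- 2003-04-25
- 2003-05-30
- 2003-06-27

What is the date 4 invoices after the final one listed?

2003-10-31

Every date is a Friday; gaps 35, 28, 28, 28, 35, 28 days.
Each is the last Friday of its month (at least one falls on the 29th or later, ruling out '4th Friday').
July 2003 ends with Friday 2003-07-25.
Last Friday of August 2003: 2003-08-29.
September 2003 ends with Friday 2003-09-26.
October 2003 ends with Friday 2003-10-31.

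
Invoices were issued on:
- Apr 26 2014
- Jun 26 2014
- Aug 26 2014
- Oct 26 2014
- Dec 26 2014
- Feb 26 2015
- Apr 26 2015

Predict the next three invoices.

The day-of-month is always 26 (61, 61, 61, 61, 62, 59 days between events).
So this recurs on the 26th of every 2 months.
Next: June 2015 → Jun 26 2015.
August 2015: Aug 26 2015.
Next: October 2015 → Oct 26 2015.

Jun 26 2015, Aug 26 2015, Oct 26 2015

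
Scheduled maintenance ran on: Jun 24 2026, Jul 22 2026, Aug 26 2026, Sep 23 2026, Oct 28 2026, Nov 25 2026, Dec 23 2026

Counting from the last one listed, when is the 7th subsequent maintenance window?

Jul 28 2027

All dates are Wednesdays, 28, 35, 28, 35, 28, 28 days apart.
Specifically, the 4th Wednesday of each month.
4th Wednesday of January 2027: Jan 27 2027.
February 2027 — 4th Wednesday is Feb 24 2027.
4th Wednesday of March 2027: Mar 24 2027.
April 2027 — 4th Wednesday is Apr 28 2027.
4th Wednesday of May 2027: May 26 2027.
4th Wednesday of June 2027: Jun 23 2027.
July 2027 — 4th Wednesday is Jul 28 2027.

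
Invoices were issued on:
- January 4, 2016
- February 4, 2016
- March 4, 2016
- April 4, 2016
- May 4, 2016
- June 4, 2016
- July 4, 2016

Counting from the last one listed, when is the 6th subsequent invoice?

Each date is the 4th; the gaps (31, 29, 31, 30, 31, 30) track the month lengths.
The rule is the 4th of each month.
Next: August 2016 → August 4, 2016.
September 2016: September 4, 2016.
October 2016: October 4, 2016.
November 2016: November 4, 2016.
Next: December 2016 → December 4, 2016.
January 2017: January 4, 2017.

January 4, 2017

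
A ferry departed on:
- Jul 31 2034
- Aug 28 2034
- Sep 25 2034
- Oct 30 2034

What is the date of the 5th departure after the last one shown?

Mar 26 2035

All Mondays; the gaps (28, 28, 35) vary with month length.
This is the last Monday of each month.
November 2034 ends with Monday Nov 27 2034.
December 2034 ends with Monday Dec 25 2034.
Last Monday of January 2035: Jan 29 2035.
February 2035 ends with Monday Feb 26 2035.
March 2035 ends with Monday Mar 26 2035.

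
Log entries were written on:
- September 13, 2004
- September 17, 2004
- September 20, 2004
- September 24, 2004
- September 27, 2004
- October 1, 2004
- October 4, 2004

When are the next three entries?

Gaps: 4, 3, 4, 3, 4, 3 days — not constant, but cyclic with period 2.
The events fall on every Monday and Friday.
The following Friday is October 8, 2004.
Next Monday: October 11, 2004.
Next Friday: October 15, 2004.

October 8, 2004; October 11, 2004; October 15, 2004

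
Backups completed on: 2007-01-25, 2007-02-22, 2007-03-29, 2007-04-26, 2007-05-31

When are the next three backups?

These are Thursdays with 28, 35, 28, 35-day gaps.
Each is the final Thursday of its month — 2007-03-29 is past the 28th, so '4th Thursday' doesn't fit.
June 2007 ends with Thursday 2007-06-28.
Last Thursday of July 2007: 2007-07-26.
August 2007 ends with Thursday 2007-08-30.

2007-06-28, 2007-07-26, 2007-08-30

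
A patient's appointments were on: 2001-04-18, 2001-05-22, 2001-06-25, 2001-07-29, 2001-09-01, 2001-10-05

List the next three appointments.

2001-11-08, 2001-12-12, 2002-01-15

Every event comes 34 days after the last (34, 34, 34, 34, 34).
2001-10-05 + 34 days = 2001-11-08.
2001-11-08 + 34 days = 2001-12-12.
2001-12-12 + 34 days = 2002-01-15.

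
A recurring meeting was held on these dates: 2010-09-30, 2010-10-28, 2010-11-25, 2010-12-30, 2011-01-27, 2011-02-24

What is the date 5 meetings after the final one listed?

All Thursdays; the gaps (28, 28, 35, 28, 28) vary with month length.
This is the last Thursday of each month.
Last Thursday of March 2011: 2011-03-31.
April 2011 ends with Thursday 2011-04-28.
Last Thursday of May 2011: 2011-05-26.
Last Thursday of June 2011: 2011-06-30.
Last Thursday of July 2011: 2011-07-28.

2011-07-28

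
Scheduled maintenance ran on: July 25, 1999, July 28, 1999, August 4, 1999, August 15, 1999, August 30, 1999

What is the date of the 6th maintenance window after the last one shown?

February 20, 2000

Intervals are 3, 7, 11, 15 days — an arithmetic progression with common difference 4.
Next gap: 19 days. August 30, 1999 + 19 days = September 18, 1999.
Next gap: 23 days. September 18, 1999 + 23 days = October 11, 1999.
Next gap: 27 days. October 11, 1999 + 27 days = November 7, 1999.
Next gap: 31 days. November 7, 1999 + 31 days = December 8, 1999.
Next gap: 35 days. December 8, 1999 + 35 days = January 12, 2000.
Next gap: 39 days. January 12, 2000 + 39 days = February 20, 2000.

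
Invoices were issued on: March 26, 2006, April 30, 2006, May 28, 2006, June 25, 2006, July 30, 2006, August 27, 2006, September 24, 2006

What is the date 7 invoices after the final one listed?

All Sundays; the gaps (35, 28, 28, 35, 28, 28) vary with month length.
This is the last Sunday of each month.
Last Sunday of October 2006: October 29, 2006.
November 2006 ends with Sunday November 26, 2006.
December 2006 ends with Sunday December 31, 2006.
January 2007 ends with Sunday January 28, 2007.
Last Sunday of February 2007: February 25, 2007.
March 2007 ends with Sunday March 25, 2007.
Last Sunday of April 2007: April 29, 2007.

April 29, 2007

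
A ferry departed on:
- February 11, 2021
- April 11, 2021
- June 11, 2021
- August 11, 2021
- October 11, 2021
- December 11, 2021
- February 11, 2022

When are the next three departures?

April 11, 2022; June 11, 2022; August 11, 2022

Gaps: 59, 61, 61, 61, 61, 62 days — not constant. Every event is on the 11th of the month.
Pattern: the 11th of every 2 months.
Next: April 2022 → April 11, 2022.
Next: June 2022 → June 11, 2022.
Next: August 2022 → August 11, 2022.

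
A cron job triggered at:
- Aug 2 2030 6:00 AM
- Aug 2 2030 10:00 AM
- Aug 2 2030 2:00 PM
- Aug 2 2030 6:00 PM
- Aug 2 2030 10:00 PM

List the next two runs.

Aug 3 2030 2:00 AM, Aug 3 2030 6:00 AM

Gaps: 4, 4, 4, 4 hours — each event is 4 hours after the previous one.
Aug 2 2030 10:00 PM + 4 h = Aug 3 2030 2:00 AM.
Aug 3 2030 2:00 AM + 4 h = Aug 3 2030 6:00 AM.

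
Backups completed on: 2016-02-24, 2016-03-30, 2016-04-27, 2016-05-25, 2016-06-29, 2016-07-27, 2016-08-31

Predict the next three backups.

2016-09-28, 2016-10-26, 2016-11-30

These are Wednesdays with 35, 28, 28, 35, 28, 35-day gaps.
Each is the final Wednesday of its month — 2016-03-30 is past the 28th, so '4th Wednesday' doesn't fit.
Last Wednesday of September 2016: 2016-09-28.
Last Wednesday of October 2016: 2016-10-26.
Last Wednesday of November 2016: 2016-11-30.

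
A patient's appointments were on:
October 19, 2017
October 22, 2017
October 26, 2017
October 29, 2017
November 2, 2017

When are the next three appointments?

Every event lands on a Thursday or Sunday (gaps cycle 3, 4, 3, 4).
So the schedule is: every Thursday and Sunday.
Next Sunday: November 5, 2017.
The following Thursday is November 9, 2017.
Next Sunday: November 12, 2017.

November 5, 2017; November 9, 2017; November 12, 2017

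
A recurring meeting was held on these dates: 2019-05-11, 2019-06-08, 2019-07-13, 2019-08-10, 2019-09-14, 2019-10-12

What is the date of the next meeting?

2019-11-09

Gaps: 28, 35, 28, 35, 28 days — a mix of 28 and 35. Every date is a Saturday.
Each is the 2nd Saturday of its month.
November 2019 — 2nd Saturday is 2019-11-09.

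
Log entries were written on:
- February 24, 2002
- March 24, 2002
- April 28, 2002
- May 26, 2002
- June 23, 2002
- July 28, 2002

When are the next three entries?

August 25, 2002; September 22, 2002; October 27, 2002

Gaps: 28, 35, 28, 28, 35 days — a mix of 28 and 35. Every date is a Sunday.
Each is the 4th Sunday of its month.
4th Sunday of August 2002: August 25, 2002.
4th Sunday of September 2002: September 22, 2002.
October 2002 — 4th Sunday is October 27, 2002.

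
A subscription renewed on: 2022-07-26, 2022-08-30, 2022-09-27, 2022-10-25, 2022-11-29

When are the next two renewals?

2022-12-27, 2023-01-31

These are Tuesdays with 35, 28, 28, 35-day gaps.
Each is the final Tuesday of its month — 2022-08-30 is past the 28th, so '4th Tuesday' doesn't fit.
December 2022 ends with Tuesday 2022-12-27.
Last Tuesday of January 2023: 2023-01-31.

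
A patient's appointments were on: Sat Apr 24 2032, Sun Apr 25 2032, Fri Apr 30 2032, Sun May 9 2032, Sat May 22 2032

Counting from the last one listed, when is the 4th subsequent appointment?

Gaps: 1, 5, 9, 13 days — each gap is 4 larger than the previous one.
Next gap: 17 days. Sat May 22 2032 + 17 days = Tue Jun 8 2032.
Next gap: 21 days. Tue Jun 8 2032 + 21 days = Tue Jun 29 2032.
Next gap: 25 days. Tue Jun 29 2032 + 25 days = Sat Jul 24 2032.
Next gap: 29 days. Sat Jul 24 2032 + 29 days = Sun Aug 22 2032.

Sun Aug 22 2032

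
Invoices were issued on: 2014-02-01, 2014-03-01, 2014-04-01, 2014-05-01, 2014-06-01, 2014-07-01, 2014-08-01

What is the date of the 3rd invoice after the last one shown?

2014-11-01

Gaps: 28, 31, 30, 31, 30, 31 days — not constant. Every event is on the 1st of the month.
Pattern: the 1st of each month.
Next: September 2014 → 2014-09-01.
October 2014: 2014-10-01.
Next: November 2014 → 2014-11-01.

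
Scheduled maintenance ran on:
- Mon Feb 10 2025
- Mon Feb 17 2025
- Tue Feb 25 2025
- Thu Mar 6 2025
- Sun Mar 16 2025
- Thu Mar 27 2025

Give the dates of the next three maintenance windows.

Gaps: 7, 8, 9, 10, 11 days — each gap is 1 larger than the previous one.
Next gap: 12 days. Thu Mar 27 2025 + 12 days = Tue Apr 8 2025.
Next gap: 13 days. Tue Apr 8 2025 + 13 days = Mon Apr 21 2025.
Next gap: 14 days. Mon Apr 21 2025 + 14 days = Mon May 5 2025.

Tue Apr 8 2025, Mon Apr 21 2025, Mon May 5 2025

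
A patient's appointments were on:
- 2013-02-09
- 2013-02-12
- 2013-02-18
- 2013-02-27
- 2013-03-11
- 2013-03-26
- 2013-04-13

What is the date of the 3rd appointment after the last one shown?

2013-06-24

Intervals are 3, 6, 9, 12, 15, 18 days — an arithmetic progression with common difference 3.
Next gap: 21 days. 2013-04-13 + 21 days = 2013-05-04.
Next gap: 24 days. 2013-05-04 + 24 days = 2013-05-28.
Next gap: 27 days. 2013-05-28 + 27 days = 2013-06-24.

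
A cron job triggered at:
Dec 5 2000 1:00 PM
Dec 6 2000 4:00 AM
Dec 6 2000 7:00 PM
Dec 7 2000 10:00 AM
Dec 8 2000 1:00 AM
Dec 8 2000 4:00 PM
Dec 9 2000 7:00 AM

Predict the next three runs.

Dec 9 2000 10:00 PM, Dec 10 2000 1:00 PM, Dec 11 2000 4:00 AM

Gaps: 15, 15, 15, 15, 15, 15 hours — each event is 15 hours after the previous one.
Dec 9 2000 7:00 AM + 15 h = Dec 9 2000 10:00 PM.
Dec 9 2000 10:00 PM + 15 h = Dec 10 2000 1:00 PM.
Dec 10 2000 1:00 PM + 15 h = Dec 11 2000 4:00 AM.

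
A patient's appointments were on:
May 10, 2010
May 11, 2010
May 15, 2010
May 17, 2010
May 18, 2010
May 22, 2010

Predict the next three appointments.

May 24, 2010; May 25, 2010; May 29, 2010

Every event lands on a Monday or Tuesday or Saturday (gaps cycle 1, 4, 2, 1, 4).
So the schedule is: every Monday, Tuesday and Saturday.
Next Monday: May 24, 2010.
The following Tuesday is May 25, 2010.
The following Saturday is May 29, 2010.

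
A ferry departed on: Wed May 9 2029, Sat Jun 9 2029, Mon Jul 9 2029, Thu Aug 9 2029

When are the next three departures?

Sun Sep 9 2029, Tue Oct 9 2029, Fri Nov 9 2029

The day-of-month is always 9 (31, 30, 31 days between events).
So this recurs on the 9th of each month.
Next: September 2029 → Sun Sep 9 2029.
Next: October 2029 → Tue Oct 9 2029.
Next: November 2029 → Fri Nov 9 2029.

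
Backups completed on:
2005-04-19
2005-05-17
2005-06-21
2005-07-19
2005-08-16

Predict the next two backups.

2005-09-20, 2005-10-18

Gaps: 28, 35, 28, 28 days — a mix of 28 and 35. Every date is a Tuesday.
Each is the 3rd Tuesday of its month.
3rd Tuesday of September 2005: 2005-09-20.
3rd Tuesday of October 2005: 2005-10-18.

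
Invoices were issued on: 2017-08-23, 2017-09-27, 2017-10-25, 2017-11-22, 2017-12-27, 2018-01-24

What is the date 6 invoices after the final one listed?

These are Wednesdays at 28- or 35-day spacing (35, 28, 28, 35, 28).
The pattern: 4th Wednesday of the month.
February 2018 — 4th Wednesday is 2018-02-28.
4th Wednesday of March 2018: 2018-03-28.
4th Wednesday of April 2018: 2018-04-25.
May 2018 — 4th Wednesday is 2018-05-23.
4th Wednesday of June 2018: 2018-06-27.
July 2018 — 4th Wednesday is 2018-07-25.

2018-07-25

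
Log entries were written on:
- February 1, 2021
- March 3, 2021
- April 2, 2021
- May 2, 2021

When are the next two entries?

June 1, 2021; July 1, 2021

Gaps between consecutive events: 30, 30, 30 days — a constant 30-day interval.
May 2, 2021 + 30 days = June 1, 2021.
June 1, 2021 + 30 days = July 1, 2021.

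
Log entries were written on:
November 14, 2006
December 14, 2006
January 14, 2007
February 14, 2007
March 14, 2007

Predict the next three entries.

April 14, 2007; May 14, 2007; June 14, 2007

Each date is the 14th; the gaps (30, 31, 31, 28) track the month lengths.
The rule is the 14th of each month.
April 2007: April 14, 2007.
Next: May 2007 → May 14, 2007.
June 2007: June 14, 2007.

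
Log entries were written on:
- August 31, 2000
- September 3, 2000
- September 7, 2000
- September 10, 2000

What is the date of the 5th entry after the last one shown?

September 28, 2000

Every event lands on a Thursday or Sunday (gaps cycle 3, 4, 3).
So the schedule is: every Thursday and Sunday.
Next Thursday: September 14, 2000.
The following Sunday is September 17, 2000.
The following Thursday is September 21, 2000.
The following Sunday is September 24, 2000.
Next Thursday: September 28, 2000.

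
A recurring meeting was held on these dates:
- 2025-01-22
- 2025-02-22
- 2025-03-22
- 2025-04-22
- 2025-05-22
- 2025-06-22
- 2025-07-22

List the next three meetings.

2025-08-22, 2025-09-22, 2025-10-22

Each date is the 22nd; the gaps (31, 28, 31, 30, 31, 30) track the month lengths.
The rule is the 22nd of each month.
August 2025: 2025-08-22.
Next: September 2025 → 2025-09-22.
October 2025: 2025-10-22.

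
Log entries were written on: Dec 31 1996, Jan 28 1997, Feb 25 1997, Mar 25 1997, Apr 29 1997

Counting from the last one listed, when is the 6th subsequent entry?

Oct 28 1997

These are Tuesdays with 28, 28, 28, 35-day gaps.
Each is the final Tuesday of its month — Dec 31 1996 is past the 28th, so '4th Tuesday' doesn't fit.
Last Tuesday of May 1997: May 27 1997.
June 1997 ends with Tuesday Jun 24 1997.
Last Tuesday of July 1997: Jul 29 1997.
Last Tuesday of August 1997: Aug 26 1997.
Last Tuesday of September 1997: Sep 30 1997.
October 1997 ends with Tuesday Oct 28 1997.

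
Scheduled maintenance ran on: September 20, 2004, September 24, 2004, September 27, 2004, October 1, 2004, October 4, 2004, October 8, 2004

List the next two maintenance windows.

The gap pattern 4, 3, 4, 3, 4 repeats every 2 events.
These are the Mondays and Fridays of each week.
The following Monday is October 11, 2004.
The following Friday is October 15, 2004.

October 11, 2004; October 15, 2004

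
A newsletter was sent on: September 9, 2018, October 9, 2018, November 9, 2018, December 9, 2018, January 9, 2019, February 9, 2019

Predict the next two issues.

Each date is the 9th; the gaps (30, 31, 30, 31, 31) track the month lengths.
The rule is the 9th of each month.
March 2019: March 9, 2019.
Next: April 2019 → April 9, 2019.

March 9, 2019; April 9, 2019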